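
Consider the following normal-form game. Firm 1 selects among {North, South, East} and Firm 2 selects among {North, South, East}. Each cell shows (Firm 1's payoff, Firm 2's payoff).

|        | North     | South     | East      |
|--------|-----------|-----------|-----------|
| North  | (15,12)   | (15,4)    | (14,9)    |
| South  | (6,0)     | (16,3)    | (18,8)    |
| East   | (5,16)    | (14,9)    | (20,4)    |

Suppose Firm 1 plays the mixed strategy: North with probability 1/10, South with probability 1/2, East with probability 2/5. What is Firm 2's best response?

North

Compute Firm 2's expected payoff from each pure strategy against the given mix.
North: (1/10)·12 + (1/2)·0 + (2/5)·16 = 38/5
South: (1/10)·4 + (1/2)·3 + (2/5)·9 = 11/2
East: (1/10)·9 + (1/2)·8 + (2/5)·4 = 13/2
Highest expected payoff is 38/5, from North.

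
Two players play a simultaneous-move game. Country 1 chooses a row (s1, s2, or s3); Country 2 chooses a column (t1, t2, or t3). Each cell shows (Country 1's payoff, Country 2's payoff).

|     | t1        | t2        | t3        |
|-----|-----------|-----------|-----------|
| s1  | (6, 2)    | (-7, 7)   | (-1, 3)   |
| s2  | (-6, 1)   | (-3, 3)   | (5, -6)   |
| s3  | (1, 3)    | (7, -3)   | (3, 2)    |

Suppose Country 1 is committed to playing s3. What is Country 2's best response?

With Country 1 fixed at s3, Country 2's payoffs are: t1 → 3, t2 → -3, t3 → 2.
The maximum is 3, achieved by t1.

t1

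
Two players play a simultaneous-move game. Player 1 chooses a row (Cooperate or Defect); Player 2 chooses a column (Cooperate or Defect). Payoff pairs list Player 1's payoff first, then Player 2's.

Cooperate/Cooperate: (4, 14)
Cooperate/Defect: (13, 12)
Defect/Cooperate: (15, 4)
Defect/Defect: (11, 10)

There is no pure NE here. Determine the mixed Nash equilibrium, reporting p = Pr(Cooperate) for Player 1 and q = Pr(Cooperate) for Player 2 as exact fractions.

p = 3/4, q = 2/13

In a mixed NE each player is indifferent between their pure strategies, so the opponent's mix sets the indifference.
Player 2 indifferent between Cooperate and Defect: p·14 + (1−p)·4 = p·12 + (1−p)·10 ⟹ 4 + 10p = 10 + 2p ⟹ p = 3/4.
Player 1 indifferent between Cooperate and Defect: q·4 + (1−q)·13 = q·15 + (1−q)·11 ⟹ 13 + (-9)q = 11 + 4q ⟹ q = 2/13.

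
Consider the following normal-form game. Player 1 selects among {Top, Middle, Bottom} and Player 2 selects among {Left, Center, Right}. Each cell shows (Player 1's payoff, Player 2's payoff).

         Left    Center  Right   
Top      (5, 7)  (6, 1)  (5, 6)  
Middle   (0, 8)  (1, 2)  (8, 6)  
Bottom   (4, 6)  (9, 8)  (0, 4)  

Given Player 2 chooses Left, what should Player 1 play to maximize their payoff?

With Player 2 fixed at Left, Player 1's payoffs are: Top → 5, Middle → 0, Bottom → 4.
The maximum is 5, achieved by Top.

Top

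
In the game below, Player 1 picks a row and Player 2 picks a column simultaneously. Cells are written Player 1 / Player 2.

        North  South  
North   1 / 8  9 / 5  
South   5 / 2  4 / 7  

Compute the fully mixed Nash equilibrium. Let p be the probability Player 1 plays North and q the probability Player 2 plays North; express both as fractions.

In a mixed NE each player is indifferent between their pure strategies, so the opponent's mix sets the indifference.
Player 2 indifferent between North and South: p·8 + (1−p)·2 = p·5 + (1−p)·7 ⟹ 2 + 6p = 7 + (-2)p ⟹ p = 5/8.
Player 1 indifferent between North and South: q·1 + (1−q)·9 = q·5 + (1−q)·4 ⟹ 9 + (-8)q = 4 + 1q ⟹ q = 5/9.

p = 5/8, q = 5/9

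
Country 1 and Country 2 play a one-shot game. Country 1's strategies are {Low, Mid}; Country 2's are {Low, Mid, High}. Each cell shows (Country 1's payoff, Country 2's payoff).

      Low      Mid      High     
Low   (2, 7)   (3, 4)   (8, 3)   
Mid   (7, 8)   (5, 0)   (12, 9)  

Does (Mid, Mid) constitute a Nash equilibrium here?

No

Holding Country 2 at Mid: Country 1 gets 5 from Mid, versus 3 from Low. No profitable deviation for Country 1.
Holding Country 1 at Mid: Country 2 gets 0 from Mid but could get 9 by switching to High. Country 2 has a profitable deviation.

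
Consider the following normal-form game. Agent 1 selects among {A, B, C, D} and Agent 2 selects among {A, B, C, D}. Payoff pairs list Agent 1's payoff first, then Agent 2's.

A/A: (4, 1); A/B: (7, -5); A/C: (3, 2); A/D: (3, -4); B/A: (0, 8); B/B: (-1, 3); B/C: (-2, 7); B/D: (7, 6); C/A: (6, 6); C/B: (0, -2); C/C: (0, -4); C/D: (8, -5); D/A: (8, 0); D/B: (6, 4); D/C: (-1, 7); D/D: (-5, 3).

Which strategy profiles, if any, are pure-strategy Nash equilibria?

(A, C)

A profile is a Nash equilibrium when each player is best-responding to the other.
Agent 1's best responses — vs A: D (payoff 8); vs B: A (payoff 7); vs C: A (payoff 3); vs D: C (payoff 8).
Agent 2's best responses — vs A: C (payoff 2); vs B: A (payoff 8); vs C: A (payoff 6); vs D: C (payoff 7).
The only mutual best response is (A, C); neither player gains by switching there.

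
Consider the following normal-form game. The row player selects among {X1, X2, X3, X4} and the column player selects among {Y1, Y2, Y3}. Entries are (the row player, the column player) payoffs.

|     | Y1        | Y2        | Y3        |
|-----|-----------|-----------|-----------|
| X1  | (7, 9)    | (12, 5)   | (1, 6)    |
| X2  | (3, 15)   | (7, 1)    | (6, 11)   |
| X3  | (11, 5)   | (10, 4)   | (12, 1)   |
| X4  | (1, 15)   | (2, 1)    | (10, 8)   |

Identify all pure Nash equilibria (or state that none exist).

(X3, Y1)

A profile is a Nash equilibrium when each player is best-responding to the other.
The row player's best responses — vs Y1: X3 (payoff 11); vs Y2: X1 (payoff 12); vs Y3: X3 (payoff 12).
The column player's best responses — vs X1: Y1 (payoff 9); vs X2: Y1 (payoff 15); vs X3: Y1 (payoff 5); vs X4: Y1 (payoff 15).
The only mutual best response is (X3, Y1); neither player gains by switching there.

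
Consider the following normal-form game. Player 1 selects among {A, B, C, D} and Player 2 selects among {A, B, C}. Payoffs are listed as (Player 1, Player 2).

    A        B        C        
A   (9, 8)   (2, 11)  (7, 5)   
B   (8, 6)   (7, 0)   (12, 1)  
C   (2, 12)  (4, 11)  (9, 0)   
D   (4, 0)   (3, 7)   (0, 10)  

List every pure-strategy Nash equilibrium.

Find each player's best response to every opponent strategy; NE are the intersections.
Player 1's best responses — vs A: A (payoff 9); vs B: B (payoff 7); vs C: B (payoff 12).
Player 2's best responses — vs A: B (payoff 11); vs B: A (payoff 6); vs C: A (payoff 12); vs D: C (payoff 10).
No cell has both players best-responding. For instance, Player 1's best reply to B is B, but against B Player 2 prefers A over B.

None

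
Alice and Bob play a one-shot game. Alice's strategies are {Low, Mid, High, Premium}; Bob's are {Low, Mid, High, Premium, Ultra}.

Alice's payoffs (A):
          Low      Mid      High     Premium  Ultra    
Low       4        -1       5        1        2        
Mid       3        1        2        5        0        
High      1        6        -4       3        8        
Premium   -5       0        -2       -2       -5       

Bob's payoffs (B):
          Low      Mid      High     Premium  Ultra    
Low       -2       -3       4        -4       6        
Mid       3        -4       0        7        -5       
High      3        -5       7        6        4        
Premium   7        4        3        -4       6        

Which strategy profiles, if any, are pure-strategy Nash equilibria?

A profile is a Nash equilibrium when each player is best-responding to the other.
Alice's best responses — vs Low: Low (payoff 4); vs Mid: High (payoff 6); vs High: Low (payoff 5); vs Premium: Mid (payoff 5); vs Ultra: High (payoff 8).
Bob's best responses — vs Low: Ultra (payoff 6); vs Mid: Premium (payoff 7); vs High: High (payoff 7); vs Premium: Low (payoff 7).
The only mutual best response is (Mid, Premium); neither player gains by switching there.

(Mid, Premium)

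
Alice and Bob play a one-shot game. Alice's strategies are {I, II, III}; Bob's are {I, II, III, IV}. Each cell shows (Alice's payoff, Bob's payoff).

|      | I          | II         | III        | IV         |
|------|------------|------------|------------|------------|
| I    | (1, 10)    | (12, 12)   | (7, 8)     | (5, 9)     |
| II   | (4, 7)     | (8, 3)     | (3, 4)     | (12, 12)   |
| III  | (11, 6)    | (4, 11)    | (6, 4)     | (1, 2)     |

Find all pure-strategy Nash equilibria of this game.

Check mutual best responses: a cell is a NE iff neither player can gain by unilaterally deviating.
Alice's best responses — vs I: III (payoff 11); vs II: I (payoff 12); vs III: I (payoff 7); vs IV: II (payoff 12).
Bob's best responses — vs I: II (payoff 12); vs II: IV (payoff 12); vs III: II (payoff 11).
Mutual best responses occur at (I, II) and (II, IV); at each, neither player gains by switching.

(I, II) and (II, IV)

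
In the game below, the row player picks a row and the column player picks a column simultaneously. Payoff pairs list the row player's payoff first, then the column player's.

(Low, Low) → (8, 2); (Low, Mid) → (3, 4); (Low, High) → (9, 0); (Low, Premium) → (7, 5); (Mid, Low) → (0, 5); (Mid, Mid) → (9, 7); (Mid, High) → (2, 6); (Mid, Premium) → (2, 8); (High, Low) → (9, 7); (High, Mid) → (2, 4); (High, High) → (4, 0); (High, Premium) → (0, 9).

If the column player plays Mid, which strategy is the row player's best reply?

Mid

With the column player fixed at Mid, the row player's payoffs are: Low → 3, Mid → 9, High → 2.
The maximum is 9, achieved by Mid.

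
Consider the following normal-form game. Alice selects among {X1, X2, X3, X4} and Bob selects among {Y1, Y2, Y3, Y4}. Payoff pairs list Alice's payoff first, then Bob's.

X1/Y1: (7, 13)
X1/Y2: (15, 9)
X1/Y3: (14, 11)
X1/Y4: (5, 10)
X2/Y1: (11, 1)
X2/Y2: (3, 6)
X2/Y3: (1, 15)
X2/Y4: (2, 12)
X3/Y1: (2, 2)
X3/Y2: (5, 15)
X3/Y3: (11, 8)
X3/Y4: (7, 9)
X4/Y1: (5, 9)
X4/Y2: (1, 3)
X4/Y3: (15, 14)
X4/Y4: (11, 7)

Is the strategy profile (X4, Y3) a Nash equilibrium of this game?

Yes

Holding Bob at Y3: Alice gets 15 from X4, versus 14 from X1, 1 from X2, 11 from X3. No profitable deviation for Alice.
Holding Alice at X4: Bob gets 14 from Y3, versus 9 from Y1, 3 from Y2, 7 from Y4. No profitable deviation for Bob either.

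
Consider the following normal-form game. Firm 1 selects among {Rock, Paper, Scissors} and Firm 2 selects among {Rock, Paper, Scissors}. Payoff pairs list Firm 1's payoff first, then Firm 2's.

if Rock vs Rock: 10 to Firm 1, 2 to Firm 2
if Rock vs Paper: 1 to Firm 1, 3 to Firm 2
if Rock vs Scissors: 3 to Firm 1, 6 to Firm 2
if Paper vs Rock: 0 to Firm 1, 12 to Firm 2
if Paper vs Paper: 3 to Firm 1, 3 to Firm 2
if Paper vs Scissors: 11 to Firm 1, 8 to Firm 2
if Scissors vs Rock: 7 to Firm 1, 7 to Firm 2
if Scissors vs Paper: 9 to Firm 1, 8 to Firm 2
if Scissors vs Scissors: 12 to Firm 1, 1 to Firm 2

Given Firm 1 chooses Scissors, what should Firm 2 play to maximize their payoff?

With Firm 1 fixed at Scissors, Firm 2's payoffs are: Rock → 7, Paper → 8, Scissors → 1.
The maximum is 8, achieved by Paper.

Paper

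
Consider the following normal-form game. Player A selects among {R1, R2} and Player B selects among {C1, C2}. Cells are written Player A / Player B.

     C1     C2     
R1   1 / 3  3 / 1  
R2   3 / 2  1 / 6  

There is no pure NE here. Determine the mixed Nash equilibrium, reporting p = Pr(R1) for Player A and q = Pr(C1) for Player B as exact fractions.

Each player's mixing probability is pinned down by making the *other* player indifferent.
Player B indifferent between C1 and C2: p·3 + (1−p)·2 = p·1 + (1−p)·6 ⟹ 2 + 1p = 6 + (-5)p ⟹ p = 2/3.
Player A indifferent between R1 and R2: q·1 + (1−q)·3 = q·3 + (1−q)·1 ⟹ 3 + (-2)q = 1 + 2q ⟹ q = 1/2.

p = 2/3, q = 1/2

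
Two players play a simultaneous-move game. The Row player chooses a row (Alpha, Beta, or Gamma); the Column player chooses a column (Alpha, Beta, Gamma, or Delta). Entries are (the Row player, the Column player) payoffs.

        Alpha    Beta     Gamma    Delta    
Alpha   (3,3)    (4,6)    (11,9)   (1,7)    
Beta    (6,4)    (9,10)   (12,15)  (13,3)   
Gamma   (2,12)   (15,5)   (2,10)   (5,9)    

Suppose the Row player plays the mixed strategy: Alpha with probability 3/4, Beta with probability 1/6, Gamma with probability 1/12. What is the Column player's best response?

Gamma

Compute the Column player's expected payoff from each pure strategy against the given mix.
Alpha: (3/4)·3 + (1/6)·4 + (1/12)·12 = 47/12
Beta: (3/4)·6 + (1/6)·10 + (1/12)·5 = 79/12
Gamma: (3/4)·9 + (1/6)·15 + (1/12)·10 = 121/12
Delta: (3/4)·7 + (1/6)·3 + (1/12)·9 = 13/2
Highest expected payoff is 121/12, from Gamma.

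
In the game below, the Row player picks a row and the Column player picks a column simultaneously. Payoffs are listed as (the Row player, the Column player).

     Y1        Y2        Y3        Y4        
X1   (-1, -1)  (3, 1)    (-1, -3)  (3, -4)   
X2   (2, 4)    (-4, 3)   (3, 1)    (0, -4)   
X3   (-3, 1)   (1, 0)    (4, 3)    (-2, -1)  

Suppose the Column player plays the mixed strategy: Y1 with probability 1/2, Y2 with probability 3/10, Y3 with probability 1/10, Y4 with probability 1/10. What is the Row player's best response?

Compute the Row player's expected payoff from each pure strategy against the given mix.
X1: (1/2)·(-1) + (3/10)·3 + (1/10)·(-1) + (1/10)·3 = 3/5
X2: (1/2)·2 + (3/10)·(-4) + (1/10)·3 + (1/10)·0 = 1/10
X3: (1/2)·(-3) + (3/10)·1 + (1/10)·4 + (1/10)·(-2) = -1
Highest expected payoff is 3/5, from X1.

X1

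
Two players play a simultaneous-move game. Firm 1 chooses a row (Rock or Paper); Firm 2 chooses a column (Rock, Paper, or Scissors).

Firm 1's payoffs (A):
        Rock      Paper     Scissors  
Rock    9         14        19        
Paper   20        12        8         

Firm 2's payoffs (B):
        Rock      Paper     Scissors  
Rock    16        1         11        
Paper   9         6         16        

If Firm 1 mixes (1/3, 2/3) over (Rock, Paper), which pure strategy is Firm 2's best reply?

Scissors

Firm 2's best reply maximizes expected payoff against the mix.
Rock: (1/3)·16 + (2/3)·9 = 34/3
Paper: (1/3)·1 + (2/3)·6 = 13/3
Scissors: (1/3)·11 + (2/3)·16 = 43/3
Highest expected payoff is 43/3, from Scissors.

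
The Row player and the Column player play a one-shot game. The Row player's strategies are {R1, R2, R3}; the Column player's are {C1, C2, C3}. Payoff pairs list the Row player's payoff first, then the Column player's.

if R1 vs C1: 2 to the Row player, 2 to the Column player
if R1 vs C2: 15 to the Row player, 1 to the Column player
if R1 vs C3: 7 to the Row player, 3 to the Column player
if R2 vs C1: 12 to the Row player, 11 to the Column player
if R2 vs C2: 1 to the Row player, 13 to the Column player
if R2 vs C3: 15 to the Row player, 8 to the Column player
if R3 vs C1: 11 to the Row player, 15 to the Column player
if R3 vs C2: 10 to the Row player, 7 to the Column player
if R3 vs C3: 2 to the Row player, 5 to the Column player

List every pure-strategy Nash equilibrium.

There is no pure-strategy Nash equilibrium

Find each player's best response to every opponent strategy; NE are the intersections.
The Row player's best responses — vs C1: R2 (payoff 12); vs C2: R1 (payoff 15); vs C3: R2 (payoff 15).
The Column player's best responses — vs R1: C3 (payoff 3); vs R2: C2 (payoff 13); vs R3: C1 (payoff 15).
No cell has both players best-responding. For instance, the Row player's best reply to C1 is R2, but against R2 the Column player prefers C2 over C1.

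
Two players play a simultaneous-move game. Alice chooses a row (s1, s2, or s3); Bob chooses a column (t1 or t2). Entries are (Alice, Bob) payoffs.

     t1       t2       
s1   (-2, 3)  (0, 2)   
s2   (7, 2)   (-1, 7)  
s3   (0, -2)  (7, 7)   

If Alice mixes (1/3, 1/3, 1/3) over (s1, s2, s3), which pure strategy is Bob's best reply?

Bob's best reply maximizes expected payoff against the mix.
t1: (1/3)·3 + (1/3)·2 + (1/3)·(-2) = 1
t2: (1/3)·2 + (1/3)·7 + (1/3)·7 = 16/3
Highest expected payoff is 16/3, from t2.

t2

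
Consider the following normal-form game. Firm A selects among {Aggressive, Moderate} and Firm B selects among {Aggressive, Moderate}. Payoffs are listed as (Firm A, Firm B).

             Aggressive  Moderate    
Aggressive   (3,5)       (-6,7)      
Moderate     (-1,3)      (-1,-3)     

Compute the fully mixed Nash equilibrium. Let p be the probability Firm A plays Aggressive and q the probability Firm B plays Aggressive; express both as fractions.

p = 3/4, q = 5/9

Each player's mixing probability is pinned down by making the *other* player indifferent.
Firm B indifferent between Aggressive and Moderate: p·5 + (1−p)·3 = p·7 + (1−p)·(-3) ⟹ 3 + 2p = (-3) + 10p ⟹ p = 3/4.
Firm A indifferent between Aggressive and Moderate: q·3 + (1−q)·(-6) = q·(-1) + (1−q)·(-1) ⟹ (-6) + 9q = (-1) + 0q ⟹ q = 5/9.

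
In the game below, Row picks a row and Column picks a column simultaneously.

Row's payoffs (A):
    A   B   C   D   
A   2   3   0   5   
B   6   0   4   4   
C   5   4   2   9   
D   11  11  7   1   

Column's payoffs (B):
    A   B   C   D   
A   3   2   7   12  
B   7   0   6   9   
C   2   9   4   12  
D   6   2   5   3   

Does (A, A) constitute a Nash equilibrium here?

No

Holding Column at A: Row gets 2 from A but could get 11 by switching to D. Row has a profitable deviation.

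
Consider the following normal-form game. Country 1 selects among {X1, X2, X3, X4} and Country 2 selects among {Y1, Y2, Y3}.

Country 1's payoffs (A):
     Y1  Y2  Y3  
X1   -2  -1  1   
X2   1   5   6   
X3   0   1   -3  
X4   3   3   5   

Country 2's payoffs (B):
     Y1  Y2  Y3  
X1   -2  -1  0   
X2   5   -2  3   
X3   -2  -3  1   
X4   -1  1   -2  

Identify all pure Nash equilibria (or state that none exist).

Check mutual best responses: a cell is a NE iff neither player can gain by unilaterally deviating.
Country 1's best responses — vs Y1: X4 (payoff 3); vs Y2: X2 (payoff 5); vs Y3: X2 (payoff 6).
Country 2's best responses — vs X1: Y3 (payoff 0); vs X2: Y1 (payoff 5); vs X3: Y3 (payoff 1); vs X4: Y2 (payoff 1).
No cell has both players best-responding. For instance, Country 1's best reply to Y2 is X2, but against X2 Country 2 prefers Y1 over Y2.

No pure-strategy Nash equilibrium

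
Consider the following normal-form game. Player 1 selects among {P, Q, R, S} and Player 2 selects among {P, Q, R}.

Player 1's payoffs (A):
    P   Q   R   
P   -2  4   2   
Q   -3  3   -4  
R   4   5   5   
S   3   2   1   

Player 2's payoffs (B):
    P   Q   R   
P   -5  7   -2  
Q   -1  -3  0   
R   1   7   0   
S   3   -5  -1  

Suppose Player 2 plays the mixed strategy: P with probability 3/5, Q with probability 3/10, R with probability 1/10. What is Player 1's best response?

R

Player 1's best reply maximizes expected payoff against the mix.
P: (3/5)·(-2) + (3/10)·4 + (1/10)·2 = 1/5
Q: (3/5)·(-3) + (3/10)·3 + (1/10)·(-4) = -13/10
R: (3/5)·4 + (3/10)·5 + (1/10)·5 = 22/5
S: (3/5)·3 + (3/10)·2 + (1/10)·1 = 5/2
Highest expected payoff is 22/5, from R.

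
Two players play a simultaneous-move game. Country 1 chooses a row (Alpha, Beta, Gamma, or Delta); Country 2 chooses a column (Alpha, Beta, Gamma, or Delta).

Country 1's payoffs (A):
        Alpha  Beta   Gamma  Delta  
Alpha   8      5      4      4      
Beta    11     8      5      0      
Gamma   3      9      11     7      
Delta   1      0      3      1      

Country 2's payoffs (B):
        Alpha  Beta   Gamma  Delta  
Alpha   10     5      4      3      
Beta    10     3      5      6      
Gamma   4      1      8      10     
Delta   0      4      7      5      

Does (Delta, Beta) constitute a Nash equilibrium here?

Holding Country 2 at Beta: Country 1 gets 0 from Delta but could get 9 by switching to Gamma. Country 1 has a profitable deviation.

No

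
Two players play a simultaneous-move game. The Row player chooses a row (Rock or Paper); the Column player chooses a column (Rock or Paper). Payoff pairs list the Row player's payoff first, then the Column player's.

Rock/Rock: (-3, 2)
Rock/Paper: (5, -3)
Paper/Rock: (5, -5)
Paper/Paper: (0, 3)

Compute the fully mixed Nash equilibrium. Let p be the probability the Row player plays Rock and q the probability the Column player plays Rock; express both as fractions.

In a mixed NE each player is indifferent between their pure strategies, so the opponent's mix sets the indifference.
The Column player indifferent between Rock and Paper: p·2 + (1−p)·(-5) = p·(-3) + (1−p)·3 ⟹ (-5) + 7p = 3 + (-6)p ⟹ p = 8/13.
The Row player indifferent between Rock and Paper: q·(-3) + (1−q)·5 = q·5 + (1−q)·0 ⟹ 5 + (-8)q = 0 + 5q ⟹ q = 5/13.

p = 8/13, q = 5/13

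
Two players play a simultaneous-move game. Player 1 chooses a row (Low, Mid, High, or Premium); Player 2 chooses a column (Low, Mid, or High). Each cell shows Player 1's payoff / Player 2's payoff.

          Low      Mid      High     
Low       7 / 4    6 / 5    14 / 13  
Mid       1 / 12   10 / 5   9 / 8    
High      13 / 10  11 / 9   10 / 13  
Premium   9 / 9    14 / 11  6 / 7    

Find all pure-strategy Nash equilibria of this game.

(Low, High) and (Premium, Mid)

Find each player's best response to every opponent strategy; NE are the intersections.
Player 1's best responses — vs Low: High (payoff 13); vs Mid: Premium (payoff 14); vs High: Low (payoff 14).
Player 2's best responses — vs Low: High (payoff 13); vs Mid: Low (payoff 12); vs High: High (payoff 13); vs Premium: Mid (payoff 11).
Mutual best responses occur at (Low, High) and (Premium, Mid); at each, neither player gains by switching.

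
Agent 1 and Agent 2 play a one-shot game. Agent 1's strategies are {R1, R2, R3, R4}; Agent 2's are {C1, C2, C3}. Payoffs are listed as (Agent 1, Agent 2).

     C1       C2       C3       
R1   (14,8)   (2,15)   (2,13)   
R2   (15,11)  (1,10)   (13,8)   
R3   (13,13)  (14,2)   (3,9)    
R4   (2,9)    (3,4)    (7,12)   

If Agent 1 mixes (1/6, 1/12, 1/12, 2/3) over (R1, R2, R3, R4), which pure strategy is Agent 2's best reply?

Compute Agent 2's expected payoff from each pure strategy against the given mix.
C1: (1/6)·8 + (1/12)·11 + (1/12)·13 + (2/3)·9 = 28/3
C2: (1/6)·15 + (1/12)·10 + (1/12)·2 + (2/3)·4 = 37/6
C3: (1/6)·13 + (1/12)·8 + (1/12)·9 + (2/3)·12 = 139/12
Highest expected payoff is 139/12, from C3.

C3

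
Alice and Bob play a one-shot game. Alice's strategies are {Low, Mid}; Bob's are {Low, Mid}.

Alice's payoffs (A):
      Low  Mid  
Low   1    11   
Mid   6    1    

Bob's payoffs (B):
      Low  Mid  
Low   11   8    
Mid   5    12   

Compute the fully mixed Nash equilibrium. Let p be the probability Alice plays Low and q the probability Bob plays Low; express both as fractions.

p = 7/10, q = 2/3

Each player's mixing probability is pinned down by making the *other* player indifferent.
Bob indifferent between Low and Mid: p·11 + (1−p)·5 = p·8 + (1−p)·12 ⟹ 5 + 6p = 12 + (-4)p ⟹ p = 7/10.
Alice indifferent between Low and Mid: q·1 + (1−q)·11 = q·6 + (1−q)·1 ⟹ 11 + (-10)q = 1 + 5q ⟹ q = 2/3.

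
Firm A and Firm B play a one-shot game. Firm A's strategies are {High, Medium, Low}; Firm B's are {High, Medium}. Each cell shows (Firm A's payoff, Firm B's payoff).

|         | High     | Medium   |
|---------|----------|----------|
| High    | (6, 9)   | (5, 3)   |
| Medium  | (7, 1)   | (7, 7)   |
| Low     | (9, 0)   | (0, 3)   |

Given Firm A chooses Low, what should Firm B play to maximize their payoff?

Medium

With Firm A fixed at Low, Firm B's payoffs are: High → 0, Medium → 3.
The maximum is 3, achieved by Medium.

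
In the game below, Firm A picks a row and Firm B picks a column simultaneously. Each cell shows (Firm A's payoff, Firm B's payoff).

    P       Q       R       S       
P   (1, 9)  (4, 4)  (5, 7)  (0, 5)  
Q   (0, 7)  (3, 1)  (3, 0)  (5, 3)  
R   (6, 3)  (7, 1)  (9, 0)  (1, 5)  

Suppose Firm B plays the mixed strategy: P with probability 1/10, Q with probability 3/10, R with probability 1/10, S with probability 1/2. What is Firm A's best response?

R

Firm A's best reply maximizes expected payoff against the mix.
P: (1/10)·1 + (3/10)·4 + (1/10)·5 + (1/2)·0 = 9/5
Q: (1/10)·0 + (3/10)·3 + (1/10)·3 + (1/2)·5 = 37/10
R: (1/10)·6 + (3/10)·7 + (1/10)·9 + (1/2)·1 = 41/10
Highest expected payoff is 41/10, from R.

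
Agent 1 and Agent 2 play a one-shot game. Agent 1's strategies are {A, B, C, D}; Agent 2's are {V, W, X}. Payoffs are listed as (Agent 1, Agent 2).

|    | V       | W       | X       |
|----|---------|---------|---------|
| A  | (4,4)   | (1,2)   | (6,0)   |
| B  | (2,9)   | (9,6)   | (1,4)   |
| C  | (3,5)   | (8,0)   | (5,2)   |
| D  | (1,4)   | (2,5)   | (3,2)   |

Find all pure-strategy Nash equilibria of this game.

(A, V)

Check mutual best responses: a cell is a NE iff neither player can gain by unilaterally deviating.
Agent 1's best responses — vs V: A (payoff 4); vs W: B (payoff 9); vs X: A (payoff 6).
Agent 2's best responses — vs A: V (payoff 4); vs B: V (payoff 9); vs C: V (payoff 5); vs D: W (payoff 5).
The only mutual best response is (A, V); neither player gains by switching there.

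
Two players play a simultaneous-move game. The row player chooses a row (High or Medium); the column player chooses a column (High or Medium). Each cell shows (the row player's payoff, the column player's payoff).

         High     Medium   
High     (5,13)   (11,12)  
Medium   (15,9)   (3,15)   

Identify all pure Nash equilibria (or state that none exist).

There is no pure-strategy Nash equilibrium

Check mutual best responses: a cell is a NE iff neither player can gain by unilaterally deviating.
The row player's best responses — vs High: Medium (payoff 15); vs Medium: High (payoff 11).
The column player's best responses — vs High: High (payoff 13); vs Medium: Medium (payoff 15).
No cell has both players best-responding. For instance, the row player's best reply to High is Medium, but against Medium the column player prefers Medium over High.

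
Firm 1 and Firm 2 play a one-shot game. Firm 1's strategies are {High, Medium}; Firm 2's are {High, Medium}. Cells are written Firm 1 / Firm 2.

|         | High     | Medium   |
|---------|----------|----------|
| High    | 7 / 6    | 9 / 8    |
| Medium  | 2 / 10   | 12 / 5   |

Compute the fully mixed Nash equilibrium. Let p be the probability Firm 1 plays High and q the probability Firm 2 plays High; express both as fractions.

p = 5/7, q = 3/8

Each player's mixing probability is pinned down by making the *other* player indifferent.
Firm 2 indifferent between High and Medium: p·6 + (1−p)·10 = p·8 + (1−p)·5 ⟹ 10 + (-4)p = 5 + 3p ⟹ p = 5/7.
Firm 1 indifferent between High and Medium: q·7 + (1−q)·9 = q·2 + (1−q)·12 ⟹ 9 + (-2)q = 12 + (-10)q ⟹ q = 3/8.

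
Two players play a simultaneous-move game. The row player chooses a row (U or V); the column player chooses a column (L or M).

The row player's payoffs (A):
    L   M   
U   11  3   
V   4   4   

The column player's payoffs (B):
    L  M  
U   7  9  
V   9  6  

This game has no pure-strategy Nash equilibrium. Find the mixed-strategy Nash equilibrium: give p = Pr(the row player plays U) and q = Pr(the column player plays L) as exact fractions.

In a mixed NE each player is indifferent between their pure strategies, so the opponent's mix sets the indifference.
The column player indifferent between L and M: p·7 + (1−p)·9 = p·9 + (1−p)·6 ⟹ 9 + (-2)p = 6 + 3p ⟹ p = 3/5.
The row player indifferent between U and V: q·11 + (1−q)·3 = q·4 + (1−q)·4 ⟹ 3 + 8q = 4 + 0q ⟹ q = 1/8.

p = 3/5, q = 1/8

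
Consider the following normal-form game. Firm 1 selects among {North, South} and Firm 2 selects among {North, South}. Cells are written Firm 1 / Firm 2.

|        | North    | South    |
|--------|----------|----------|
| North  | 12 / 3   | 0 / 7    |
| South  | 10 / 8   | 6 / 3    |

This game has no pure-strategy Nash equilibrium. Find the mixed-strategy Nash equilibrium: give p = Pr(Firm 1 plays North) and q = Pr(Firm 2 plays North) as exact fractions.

In a mixed NE each player is indifferent between their pure strategies, so the opponent's mix sets the indifference.
Firm 2 indifferent between North and South: p·3 + (1−p)·8 = p·7 + (1−p)·3 ⟹ 8 + (-5)p = 3 + 4p ⟹ p = 5/9.
Firm 1 indifferent between North and South: q·12 + (1−q)·0 = q·10 + (1−q)·6 ⟹ 0 + 12q = 6 + 4q ⟹ q = 3/4.

p = 5/9, q = 3/4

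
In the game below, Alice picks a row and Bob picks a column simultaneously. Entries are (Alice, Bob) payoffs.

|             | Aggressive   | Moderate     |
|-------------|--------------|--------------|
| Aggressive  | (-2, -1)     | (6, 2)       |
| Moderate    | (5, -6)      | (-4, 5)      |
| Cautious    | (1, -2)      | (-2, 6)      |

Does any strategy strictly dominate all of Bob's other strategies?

Check whether one of Bob's strategies beats all alternatives regardless of what the opponent does.
Moderate strictly dominates: vs Aggressive: 2 > -1; vs Moderate: 5 > -6; vs Cautious: 6 > -2.

Moderate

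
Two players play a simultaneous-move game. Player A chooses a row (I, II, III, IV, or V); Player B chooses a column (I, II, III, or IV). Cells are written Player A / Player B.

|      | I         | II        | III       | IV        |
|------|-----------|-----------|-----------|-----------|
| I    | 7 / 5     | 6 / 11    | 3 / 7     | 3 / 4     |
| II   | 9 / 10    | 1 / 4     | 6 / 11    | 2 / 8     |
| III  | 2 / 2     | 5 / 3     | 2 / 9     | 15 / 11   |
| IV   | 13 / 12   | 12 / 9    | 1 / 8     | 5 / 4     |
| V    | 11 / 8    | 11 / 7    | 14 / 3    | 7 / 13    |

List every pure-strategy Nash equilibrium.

(III, IV) and (IV, I)

A profile is a Nash equilibrium when each player is best-responding to the other.
Player A's best responses — vs I: IV (payoff 13); vs II: IV (payoff 12); vs III: V (payoff 14); vs IV: III (payoff 15).
Player B's best responses — vs I: II (payoff 11); vs II: III (payoff 11); vs III: IV (payoff 11); vs IV: I (payoff 12); vs V: IV (payoff 13).
Mutual best responses occur at (III, IV) and (IV, I); at each, neither player gains by switching.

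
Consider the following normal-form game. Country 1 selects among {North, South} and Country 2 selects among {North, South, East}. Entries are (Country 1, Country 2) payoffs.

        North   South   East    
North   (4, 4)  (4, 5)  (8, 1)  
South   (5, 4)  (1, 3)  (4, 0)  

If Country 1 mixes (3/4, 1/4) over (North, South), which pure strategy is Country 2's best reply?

Compute Country 2's expected payoff from each pure strategy against the given mix.
North: (3/4)·4 + (1/4)·4 = 4
South: (3/4)·5 + (1/4)·3 = 9/2
East: (3/4)·1 + (1/4)·0 = 3/4
Highest expected payoff is 9/2, from South.

South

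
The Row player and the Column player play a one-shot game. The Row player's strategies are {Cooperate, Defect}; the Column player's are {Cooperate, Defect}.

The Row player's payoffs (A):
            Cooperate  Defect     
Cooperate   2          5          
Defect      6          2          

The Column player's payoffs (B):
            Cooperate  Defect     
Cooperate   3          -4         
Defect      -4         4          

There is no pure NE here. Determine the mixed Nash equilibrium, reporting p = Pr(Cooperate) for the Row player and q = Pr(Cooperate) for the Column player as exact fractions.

p = 8/15, q = 3/7

Each player's mixing probability is pinned down by making the *other* player indifferent.
The Column player indifferent between Cooperate and Defect: p·3 + (1−p)·(-4) = p·(-4) + (1−p)·4 ⟹ (-4) + 7p = 4 + (-8)p ⟹ p = 8/15.
The Row player indifferent between Cooperate and Defect: q·2 + (1−q)·5 = q·6 + (1−q)·2 ⟹ 5 + (-3)q = 2 + 4q ⟹ q = 3/7.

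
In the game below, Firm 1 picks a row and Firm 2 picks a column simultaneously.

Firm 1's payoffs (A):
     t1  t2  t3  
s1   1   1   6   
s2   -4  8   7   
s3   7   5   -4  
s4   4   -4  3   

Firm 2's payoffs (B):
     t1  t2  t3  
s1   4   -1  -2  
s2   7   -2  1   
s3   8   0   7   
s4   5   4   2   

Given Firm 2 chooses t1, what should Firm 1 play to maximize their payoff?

With Firm 2 fixed at t1, Firm 1's payoffs are: s1 → 1, s2 → -4, s3 → 7, s4 → 4.
The maximum is 7, achieved by s3.

s3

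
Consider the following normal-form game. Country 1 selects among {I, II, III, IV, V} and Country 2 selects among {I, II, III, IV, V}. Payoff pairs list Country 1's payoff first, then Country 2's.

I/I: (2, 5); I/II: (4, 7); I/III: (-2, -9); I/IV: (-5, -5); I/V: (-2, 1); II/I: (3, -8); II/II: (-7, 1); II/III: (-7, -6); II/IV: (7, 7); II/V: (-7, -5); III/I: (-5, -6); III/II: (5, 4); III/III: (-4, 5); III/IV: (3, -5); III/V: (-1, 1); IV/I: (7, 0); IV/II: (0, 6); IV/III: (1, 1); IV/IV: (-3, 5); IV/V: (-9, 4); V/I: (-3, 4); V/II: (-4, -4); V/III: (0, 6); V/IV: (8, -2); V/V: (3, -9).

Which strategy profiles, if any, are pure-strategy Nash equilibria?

A profile is a Nash equilibrium when each player is best-responding to the other.
Country 1's best responses — vs I: IV (payoff 7); vs II: III (payoff 5); vs III: IV (payoff 1); vs IV: V (payoff 8); vs V: V (payoff 3).
Country 2's best responses — vs I: II (payoff 7); vs II: IV (payoff 7); vs III: III (payoff 5); vs IV: II (payoff 6); vs V: III (payoff 6).
No cell has both players best-responding. For instance, Country 1's best reply to I is IV, but against IV Country 2 prefers II over I.

There is no pure-strategy Nash equilibrium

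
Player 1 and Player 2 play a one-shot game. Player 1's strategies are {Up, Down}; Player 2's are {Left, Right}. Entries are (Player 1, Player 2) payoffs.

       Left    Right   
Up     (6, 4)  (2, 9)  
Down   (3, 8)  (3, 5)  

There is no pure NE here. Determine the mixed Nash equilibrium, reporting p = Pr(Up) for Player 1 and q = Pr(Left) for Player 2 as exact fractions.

p = 3/8, q = 1/4

Each player's mixing probability is pinned down by making the *other* player indifferent.
Player 2 indifferent between Left and Right: p·4 + (1−p)·8 = p·9 + (1−p)·5 ⟹ 8 + (-4)p = 5 + 4p ⟹ p = 3/8.
Player 1 indifferent between Up and Down: q·6 + (1−q)·2 = q·3 + (1−q)·3 ⟹ 2 + 4q = 3 + 0q ⟹ q = 1/4.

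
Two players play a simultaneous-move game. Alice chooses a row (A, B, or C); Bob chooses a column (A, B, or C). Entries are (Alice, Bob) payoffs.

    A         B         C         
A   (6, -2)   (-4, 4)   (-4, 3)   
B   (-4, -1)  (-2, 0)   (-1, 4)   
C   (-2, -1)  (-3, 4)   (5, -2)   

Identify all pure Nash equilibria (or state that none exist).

A profile is a Nash equilibrium when each player is best-responding to the other.
Alice's best responses — vs A: A (payoff 6); vs B: B (payoff -2); vs C: C (payoff 5).
Bob's best responses — vs A: B (payoff 4); vs B: C (payoff 4); vs C: B (payoff 4).
No cell has both players best-responding. For instance, Alice's best reply to C is C, but against C Bob prefers B over C.

There is no pure-strategy Nash equilibrium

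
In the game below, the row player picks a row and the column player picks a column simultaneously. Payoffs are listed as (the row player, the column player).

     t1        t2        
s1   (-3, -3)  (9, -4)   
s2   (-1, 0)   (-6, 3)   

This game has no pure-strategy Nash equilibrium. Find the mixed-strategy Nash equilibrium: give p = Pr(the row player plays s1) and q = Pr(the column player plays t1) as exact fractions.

Each player's mixing probability is pinned down by making the *other* player indifferent.
The column player indifferent between t1 and t2: p·(-3) + (1−p)·0 = p·(-4) + (1−p)·3 ⟹ 0 + (-3)p = 3 + (-7)p ⟹ p = 3/4.
The row player indifferent between s1 and s2: q·(-3) + (1−q)·9 = q·(-1) + (1−q)·(-6) ⟹ 9 + (-12)q = (-6) + 5q ⟹ q = 15/17.

p = 3/4, q = 15/17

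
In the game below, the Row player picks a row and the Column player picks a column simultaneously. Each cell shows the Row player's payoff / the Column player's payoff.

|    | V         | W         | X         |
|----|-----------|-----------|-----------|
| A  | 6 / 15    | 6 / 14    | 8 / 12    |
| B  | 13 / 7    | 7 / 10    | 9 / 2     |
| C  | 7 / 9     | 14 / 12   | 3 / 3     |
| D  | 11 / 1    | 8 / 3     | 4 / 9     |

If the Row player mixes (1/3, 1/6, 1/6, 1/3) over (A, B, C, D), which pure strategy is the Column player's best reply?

W

Compute the Column player's expected payoff from each pure strategy against the given mix.
V: (1/3)·15 + (1/6)·7 + (1/6)·9 + (1/3)·1 = 8
W: (1/3)·14 + (1/6)·10 + (1/6)·12 + (1/3)·3 = 28/3
X: (1/3)·12 + (1/6)·2 + (1/6)·3 + (1/3)·9 = 47/6
Highest expected payoff is 28/3, from W.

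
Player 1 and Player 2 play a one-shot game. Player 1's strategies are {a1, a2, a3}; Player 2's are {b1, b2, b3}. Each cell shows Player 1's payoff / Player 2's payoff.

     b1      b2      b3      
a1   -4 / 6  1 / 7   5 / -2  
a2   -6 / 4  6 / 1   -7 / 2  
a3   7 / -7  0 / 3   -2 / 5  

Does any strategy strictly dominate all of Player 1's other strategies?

A strategy is strictly dominant if it gives Player 1 a strictly higher payoff than every other strategy, against every choice by the opponent.
a1 is not dominant: against b1, a3 gives 7 > -4.
a2 is not dominant: against b1, a1 gives -4 > -6.
a3 is not dominant: against b2, a1 gives 1 > 0.
No single strategy is best against every opponent action.

None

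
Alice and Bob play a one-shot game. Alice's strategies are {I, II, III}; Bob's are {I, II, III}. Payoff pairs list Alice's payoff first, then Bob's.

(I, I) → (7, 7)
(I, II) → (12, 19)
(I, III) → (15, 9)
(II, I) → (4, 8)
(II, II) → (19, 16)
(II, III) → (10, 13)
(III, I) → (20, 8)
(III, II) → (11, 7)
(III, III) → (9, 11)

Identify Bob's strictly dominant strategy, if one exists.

No strictly dominant strategy

Check whether one of Bob's strategies beats all alternatives regardless of what the opponent does.
I is not dominant: against I, II gives 19 > 7.
II is not dominant: against III, I gives 8 > 7.
III is not dominant: against I, II gives 19 > 9.
No single strategy is best against every opponent action.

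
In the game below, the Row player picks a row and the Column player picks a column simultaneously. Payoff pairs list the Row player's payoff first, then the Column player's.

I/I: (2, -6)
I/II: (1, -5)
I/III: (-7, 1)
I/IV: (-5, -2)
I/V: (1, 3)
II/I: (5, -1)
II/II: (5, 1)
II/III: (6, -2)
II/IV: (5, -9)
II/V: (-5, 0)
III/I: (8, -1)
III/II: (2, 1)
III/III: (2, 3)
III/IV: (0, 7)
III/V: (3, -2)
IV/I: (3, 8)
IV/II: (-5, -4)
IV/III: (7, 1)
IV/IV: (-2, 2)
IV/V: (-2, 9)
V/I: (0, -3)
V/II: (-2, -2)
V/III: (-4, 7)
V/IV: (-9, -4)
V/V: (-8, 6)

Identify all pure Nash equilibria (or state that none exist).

Find each player's best response to every opponent strategy; NE are the intersections.
The Row player's best responses — vs I: III (payoff 8); vs II: II (payoff 5); vs III: IV (payoff 7); vs IV: II (payoff 5); vs V: III (payoff 3).
The Column player's best responses — vs I: V (payoff 3); vs II: II (payoff 1); vs III: IV (payoff 7); vs IV: V (payoff 9); vs V: III (payoff 7).
The only mutual best response is (II, II); neither player gains by switching there.

(II, II)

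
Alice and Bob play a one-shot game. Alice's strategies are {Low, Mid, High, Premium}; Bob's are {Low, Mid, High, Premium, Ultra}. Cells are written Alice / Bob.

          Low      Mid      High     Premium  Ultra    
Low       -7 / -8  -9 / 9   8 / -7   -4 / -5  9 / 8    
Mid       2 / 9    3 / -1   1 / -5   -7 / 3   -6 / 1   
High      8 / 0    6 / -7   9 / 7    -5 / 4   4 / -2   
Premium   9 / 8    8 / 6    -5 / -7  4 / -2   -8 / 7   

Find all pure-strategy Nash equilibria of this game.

(High, High) and (Premium, Low)

A profile is a Nash equilibrium when each player is best-responding to the other.
Alice's best responses — vs Low: Premium (payoff 9); vs Mid: Premium (payoff 8); vs High: High (payoff 9); vs Premium: Premium (payoff 4); vs Ultra: Low (payoff 9).
Bob's best responses — vs Low: Mid (payoff 9); vs Mid: Low (payoff 9); vs High: High (payoff 7); vs Premium: Low (payoff 8).
Mutual best responses occur at (High, High) and (Premium, Low); at each, neither player gains by switching.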